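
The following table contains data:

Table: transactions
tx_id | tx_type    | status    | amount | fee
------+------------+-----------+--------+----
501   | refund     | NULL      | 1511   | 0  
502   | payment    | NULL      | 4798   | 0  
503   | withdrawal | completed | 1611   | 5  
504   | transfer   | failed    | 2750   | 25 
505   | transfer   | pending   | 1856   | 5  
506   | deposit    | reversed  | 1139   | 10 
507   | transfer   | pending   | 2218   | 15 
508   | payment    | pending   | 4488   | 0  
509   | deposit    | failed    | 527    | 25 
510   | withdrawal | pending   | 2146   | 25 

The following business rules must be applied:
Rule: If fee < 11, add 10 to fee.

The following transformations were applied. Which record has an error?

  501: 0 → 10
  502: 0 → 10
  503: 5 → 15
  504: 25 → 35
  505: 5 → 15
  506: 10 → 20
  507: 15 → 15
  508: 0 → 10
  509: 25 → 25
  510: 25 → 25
Record 504 has an error. The correct transformed value should be 25, not 35.

Step 1: Check each record against the rule
Step 2: Record 504 has fee = 25
Step 3: Since 25 >= 11, the bonus should not have been applied
Step 4: Correct value = 25, but claimed value = 35
Conclusion: Record 504 has the error.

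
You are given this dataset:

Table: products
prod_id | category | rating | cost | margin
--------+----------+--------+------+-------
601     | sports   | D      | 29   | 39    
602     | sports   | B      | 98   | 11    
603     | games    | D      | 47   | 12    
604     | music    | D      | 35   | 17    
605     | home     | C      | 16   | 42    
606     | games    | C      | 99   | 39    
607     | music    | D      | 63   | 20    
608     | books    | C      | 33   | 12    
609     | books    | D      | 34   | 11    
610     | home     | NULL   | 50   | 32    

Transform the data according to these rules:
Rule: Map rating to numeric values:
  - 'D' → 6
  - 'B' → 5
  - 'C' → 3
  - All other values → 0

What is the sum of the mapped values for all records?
44

Step 1: Apply mapping to each record
Step 2: Count by status:
  'D': 5 records × 6 = 30
  'B': 1 records × 5 = 5
  'C': 3 records × 3 = 9
Step 3: Sum all mapped values = 44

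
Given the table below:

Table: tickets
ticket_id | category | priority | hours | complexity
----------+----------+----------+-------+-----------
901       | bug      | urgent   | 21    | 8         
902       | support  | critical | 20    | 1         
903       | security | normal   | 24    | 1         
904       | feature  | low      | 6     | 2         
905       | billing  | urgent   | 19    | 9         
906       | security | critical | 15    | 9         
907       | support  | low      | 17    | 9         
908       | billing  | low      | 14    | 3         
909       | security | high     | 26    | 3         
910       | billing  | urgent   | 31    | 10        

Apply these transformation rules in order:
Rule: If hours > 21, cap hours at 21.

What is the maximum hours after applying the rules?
21

Step 1: Original maximum hours = 31
Step 2: Apply cap at 21
Step 3: 3 records had hours > 21 and were capped
Step 4: Maximum after transformation = 21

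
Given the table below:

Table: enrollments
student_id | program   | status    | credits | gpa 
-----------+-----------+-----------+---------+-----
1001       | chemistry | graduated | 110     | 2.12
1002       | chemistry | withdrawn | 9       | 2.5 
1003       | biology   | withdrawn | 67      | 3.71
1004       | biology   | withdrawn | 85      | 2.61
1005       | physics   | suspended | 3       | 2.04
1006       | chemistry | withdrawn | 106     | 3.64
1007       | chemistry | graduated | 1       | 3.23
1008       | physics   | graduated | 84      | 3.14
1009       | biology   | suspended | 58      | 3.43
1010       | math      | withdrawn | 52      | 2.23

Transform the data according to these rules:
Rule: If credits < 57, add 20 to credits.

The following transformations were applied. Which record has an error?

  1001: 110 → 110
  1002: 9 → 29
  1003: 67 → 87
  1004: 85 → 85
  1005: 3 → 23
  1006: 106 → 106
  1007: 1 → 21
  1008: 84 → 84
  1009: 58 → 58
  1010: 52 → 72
Record 1003 has an error. The correct transformed value should be 67, not 87.

Step 1: Check each record against the rule
Step 2: Record 1003 has credits = 67
Step 3: Since 67 >= 57, the bonus should not have been applied
Step 4: Correct value = 67, but claimed value = 87
Conclusion: Record 1003 has the error.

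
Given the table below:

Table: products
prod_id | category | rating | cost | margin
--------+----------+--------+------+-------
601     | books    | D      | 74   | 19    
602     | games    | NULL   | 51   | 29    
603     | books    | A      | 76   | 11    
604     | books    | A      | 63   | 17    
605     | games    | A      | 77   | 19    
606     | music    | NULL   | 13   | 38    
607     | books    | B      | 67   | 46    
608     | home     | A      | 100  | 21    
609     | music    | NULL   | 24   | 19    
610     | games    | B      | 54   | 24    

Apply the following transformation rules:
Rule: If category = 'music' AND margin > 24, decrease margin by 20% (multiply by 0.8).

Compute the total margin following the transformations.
235.4

Step 1: Find records where category = 'music' AND margin > 24
Step 2: 1 records match, summing to 38
Step 3: After multiplier: 38 × 0.8 = 30.4
Step 4: Unaffected records sum: 205
Step 5: Final sum = 30.4 + 205 = 235.4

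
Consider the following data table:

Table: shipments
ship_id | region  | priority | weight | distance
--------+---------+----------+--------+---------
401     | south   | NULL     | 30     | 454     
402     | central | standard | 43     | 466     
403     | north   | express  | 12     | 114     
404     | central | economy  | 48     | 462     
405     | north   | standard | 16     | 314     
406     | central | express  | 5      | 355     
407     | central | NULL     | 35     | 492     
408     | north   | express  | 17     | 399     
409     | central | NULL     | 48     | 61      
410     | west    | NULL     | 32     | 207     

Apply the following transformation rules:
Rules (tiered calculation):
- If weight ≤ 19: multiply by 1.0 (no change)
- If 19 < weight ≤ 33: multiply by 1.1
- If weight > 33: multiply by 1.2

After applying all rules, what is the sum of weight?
327.0

Step 1: Tier 1 (weight ≤ 19): 4 records, sum = 50 × 1.0 = 50.0
Step 2: Tier 2 (19 < weight ≤ 33): 2 records, sum = 62 × 1.1 = 68.2
Step 3: Tier 3 (weight > 33): 4 records, sum = 174 × 1.2 = 208.8
Step 4: Final sum = 50.0 + 68.2 + 208.8 = 327.0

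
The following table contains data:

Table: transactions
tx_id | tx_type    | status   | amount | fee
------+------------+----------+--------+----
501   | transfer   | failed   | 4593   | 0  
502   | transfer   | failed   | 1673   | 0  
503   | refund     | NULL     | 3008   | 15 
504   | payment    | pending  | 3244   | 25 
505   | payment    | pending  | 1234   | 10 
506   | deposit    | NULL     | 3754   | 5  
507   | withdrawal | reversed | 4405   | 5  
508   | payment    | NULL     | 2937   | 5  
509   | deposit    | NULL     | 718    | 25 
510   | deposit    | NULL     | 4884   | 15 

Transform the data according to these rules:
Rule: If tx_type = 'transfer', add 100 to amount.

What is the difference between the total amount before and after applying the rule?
200

Step 1: Original sum of amount = 30450
Step 2: 2 records have tx_type = 'transfer'
Step 3: Each affected record changes by 100
Step 4: Total change = 2 × 100 = 200
Step 5: New sum = 30450 + 200 = 30650
Step 6: Difference = |30650 - 30450| = 200
        (Sum increased by 200)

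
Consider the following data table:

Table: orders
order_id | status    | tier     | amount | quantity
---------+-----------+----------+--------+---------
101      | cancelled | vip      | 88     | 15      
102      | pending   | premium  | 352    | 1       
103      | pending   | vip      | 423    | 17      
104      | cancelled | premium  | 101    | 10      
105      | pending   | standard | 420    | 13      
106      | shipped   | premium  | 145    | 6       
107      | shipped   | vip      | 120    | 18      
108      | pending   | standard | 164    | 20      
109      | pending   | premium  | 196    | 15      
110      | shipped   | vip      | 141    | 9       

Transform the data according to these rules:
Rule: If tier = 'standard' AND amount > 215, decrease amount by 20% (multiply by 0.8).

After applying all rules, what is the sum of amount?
2066.0

Step 1: Find records where tier = 'standard' AND amount > 215
Step 2: 1 records match, summing to 420
Step 3: After multiplier: 420 × 0.8 = 336.0
Step 4: Unaffected records sum: 1730
Step 5: Final sum = 336.0 + 1730 = 2066.0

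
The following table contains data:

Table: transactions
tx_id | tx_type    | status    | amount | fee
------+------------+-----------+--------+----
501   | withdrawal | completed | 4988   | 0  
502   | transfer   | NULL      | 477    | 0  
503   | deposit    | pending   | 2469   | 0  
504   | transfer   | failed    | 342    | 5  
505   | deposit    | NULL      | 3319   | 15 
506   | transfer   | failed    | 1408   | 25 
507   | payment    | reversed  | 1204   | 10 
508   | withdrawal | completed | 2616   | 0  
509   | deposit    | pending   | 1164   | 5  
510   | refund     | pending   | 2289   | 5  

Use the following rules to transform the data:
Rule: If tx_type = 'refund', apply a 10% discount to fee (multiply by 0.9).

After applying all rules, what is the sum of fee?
64.5

Step 1: Records with tx_type = 'refund' have total fee = 5
Step 2: Apply multiplier: 5 × 0.9 = 4.5
Step 3: Other records total: 60
Step 4: Final sum = 4.5 + 60 = 64.5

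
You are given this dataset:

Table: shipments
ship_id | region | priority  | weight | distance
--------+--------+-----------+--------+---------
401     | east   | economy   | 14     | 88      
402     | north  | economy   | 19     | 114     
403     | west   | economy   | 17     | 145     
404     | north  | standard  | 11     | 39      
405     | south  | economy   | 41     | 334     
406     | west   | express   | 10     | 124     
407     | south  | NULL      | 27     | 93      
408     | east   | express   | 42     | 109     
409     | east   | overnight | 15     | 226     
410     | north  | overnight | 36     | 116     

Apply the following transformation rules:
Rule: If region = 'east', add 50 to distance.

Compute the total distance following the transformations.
1538

Step 1: Count records where region = 'east': 3
Step 2: Total bonus added: 3 × 50 = 150
Step 3: Original sum of distance: 1388
Step 4: Final sum = 1388 + 150 = 1538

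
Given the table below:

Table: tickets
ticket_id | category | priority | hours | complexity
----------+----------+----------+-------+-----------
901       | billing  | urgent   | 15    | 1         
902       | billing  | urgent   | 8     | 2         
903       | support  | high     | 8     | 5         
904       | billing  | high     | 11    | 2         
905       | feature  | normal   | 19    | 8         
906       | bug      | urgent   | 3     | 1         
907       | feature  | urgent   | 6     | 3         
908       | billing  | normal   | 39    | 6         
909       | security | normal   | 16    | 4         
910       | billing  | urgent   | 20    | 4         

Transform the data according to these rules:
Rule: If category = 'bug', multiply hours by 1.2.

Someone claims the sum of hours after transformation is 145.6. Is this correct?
Yes, the result is correct.

Step 1: Calculate the correct sum after transformation
Step 2: Apply multiplier 1.2 to records where category = 'bug'
Step 3: Correct result = 145.6
Step 4: Claimed result = 145.6
Step 5: 145.6 = 145.6 ✓
Conclusion: The claimed result is correct.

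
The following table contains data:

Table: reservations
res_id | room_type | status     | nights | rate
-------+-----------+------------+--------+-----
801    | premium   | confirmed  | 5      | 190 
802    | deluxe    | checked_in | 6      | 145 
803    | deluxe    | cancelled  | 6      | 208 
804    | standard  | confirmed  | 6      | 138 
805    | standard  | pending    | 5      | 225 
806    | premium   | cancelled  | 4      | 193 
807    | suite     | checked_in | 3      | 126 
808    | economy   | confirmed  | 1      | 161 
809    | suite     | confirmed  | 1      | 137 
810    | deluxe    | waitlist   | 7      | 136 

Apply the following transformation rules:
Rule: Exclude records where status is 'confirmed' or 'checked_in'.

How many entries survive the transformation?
4

Step 1: Count records to exclude
  - 4 (confirmed) + 2 (checked_in) = 6 records
Step 2: Total records: 10
Step 3: Remaining = 10 - 6 = 4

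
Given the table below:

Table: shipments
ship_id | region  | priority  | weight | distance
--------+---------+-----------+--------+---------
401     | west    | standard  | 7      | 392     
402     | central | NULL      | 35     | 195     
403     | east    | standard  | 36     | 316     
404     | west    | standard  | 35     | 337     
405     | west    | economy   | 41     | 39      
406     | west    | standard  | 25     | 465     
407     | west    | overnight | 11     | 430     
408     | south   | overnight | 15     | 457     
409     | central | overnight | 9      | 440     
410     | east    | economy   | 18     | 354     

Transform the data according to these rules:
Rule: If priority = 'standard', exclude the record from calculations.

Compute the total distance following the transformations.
1915

Step 1: Identify records where priority = 'standard'
Step 2: The excluded records sum to 1510
Step 3: Original total distance = 3425
Step 4: Remaining total = 3425 - 1510 = 1915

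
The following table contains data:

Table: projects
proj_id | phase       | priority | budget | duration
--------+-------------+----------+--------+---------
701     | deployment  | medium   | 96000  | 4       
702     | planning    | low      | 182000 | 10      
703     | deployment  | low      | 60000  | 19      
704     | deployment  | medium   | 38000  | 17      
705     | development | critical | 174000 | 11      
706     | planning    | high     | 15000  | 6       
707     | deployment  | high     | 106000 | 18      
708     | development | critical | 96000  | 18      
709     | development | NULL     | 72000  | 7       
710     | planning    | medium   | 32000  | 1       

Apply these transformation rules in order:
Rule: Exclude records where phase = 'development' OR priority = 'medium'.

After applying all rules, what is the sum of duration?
53

Step 1: Find records where phase = 'development' OR priority = 'medium'
Step 2: 6 records match, summing to 58
Step 3: Original sum: 111
Step 4: Remaining sum = 111 - 58 = 53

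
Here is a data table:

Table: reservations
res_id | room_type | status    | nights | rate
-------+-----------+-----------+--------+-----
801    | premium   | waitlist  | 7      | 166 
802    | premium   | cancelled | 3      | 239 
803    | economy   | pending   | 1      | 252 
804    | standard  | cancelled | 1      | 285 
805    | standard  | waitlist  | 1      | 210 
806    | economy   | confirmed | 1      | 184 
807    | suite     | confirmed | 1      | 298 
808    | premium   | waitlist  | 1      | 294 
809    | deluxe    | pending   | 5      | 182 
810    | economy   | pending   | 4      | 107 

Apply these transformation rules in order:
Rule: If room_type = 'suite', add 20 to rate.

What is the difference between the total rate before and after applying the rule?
20

Step 1: Original sum of rate = 2217
Step 2: 1 records have room_type = 'suite'
Step 3: Each affected record changes by 20
Step 4: Total change = 1 × 20 = 20
Step 5: New sum = 2217 + 20 = 2237
Step 6: Difference = |2237 - 2217| = 20
        (Sum increased by 20)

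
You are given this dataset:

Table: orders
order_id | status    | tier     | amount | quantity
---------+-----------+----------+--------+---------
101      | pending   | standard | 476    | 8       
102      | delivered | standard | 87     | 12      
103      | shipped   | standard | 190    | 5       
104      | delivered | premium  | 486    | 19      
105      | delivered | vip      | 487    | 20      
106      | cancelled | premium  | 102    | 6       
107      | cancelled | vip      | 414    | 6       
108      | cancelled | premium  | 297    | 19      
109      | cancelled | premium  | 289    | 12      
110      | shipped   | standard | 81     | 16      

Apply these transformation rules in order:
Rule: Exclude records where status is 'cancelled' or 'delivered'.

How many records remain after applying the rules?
3

Step 1: Count records to exclude
  - 4 (cancelled) + 3 (delivered) = 7 records
Step 2: Total records: 10
Step 3: Remaining = 10 - 7 = 3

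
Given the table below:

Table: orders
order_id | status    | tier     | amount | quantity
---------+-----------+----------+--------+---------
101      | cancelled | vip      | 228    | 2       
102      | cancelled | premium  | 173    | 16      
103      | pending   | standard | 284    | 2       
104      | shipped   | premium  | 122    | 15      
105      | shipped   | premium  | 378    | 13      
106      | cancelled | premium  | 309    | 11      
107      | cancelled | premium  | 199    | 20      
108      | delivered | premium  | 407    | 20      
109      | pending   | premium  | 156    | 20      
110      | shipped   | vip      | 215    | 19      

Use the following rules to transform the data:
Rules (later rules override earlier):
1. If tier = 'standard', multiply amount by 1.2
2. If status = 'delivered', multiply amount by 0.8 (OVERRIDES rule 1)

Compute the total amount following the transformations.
2446.4

Step 1: Rule 2 takes priority for records with status = 'delivered'
  - 1 records: 407 × 0.8 = 325.6
Step 2: Rule 1 applies to remaining records with tier = 'standard'
  - 1 records: 284 × 1.2 = 340.8
Step 3: Other records unchanged: 1780
Step 4: Final sum = 325.6 + 340.8 + 1780 = 2446.4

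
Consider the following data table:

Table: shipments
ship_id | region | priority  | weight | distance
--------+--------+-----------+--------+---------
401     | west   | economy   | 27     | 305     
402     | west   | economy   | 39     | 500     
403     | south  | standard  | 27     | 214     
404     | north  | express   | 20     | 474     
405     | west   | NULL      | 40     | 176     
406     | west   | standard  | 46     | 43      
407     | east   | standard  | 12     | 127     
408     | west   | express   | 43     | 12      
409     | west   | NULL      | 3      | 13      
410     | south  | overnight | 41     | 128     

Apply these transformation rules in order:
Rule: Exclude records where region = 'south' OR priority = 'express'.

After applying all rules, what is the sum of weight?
167

Step 1: Find records where region = 'south' OR priority = 'express'
Step 2: 4 records match, summing to 131
Step 3: Original sum: 298
Step 4: Remaining sum = 298 - 131 = 167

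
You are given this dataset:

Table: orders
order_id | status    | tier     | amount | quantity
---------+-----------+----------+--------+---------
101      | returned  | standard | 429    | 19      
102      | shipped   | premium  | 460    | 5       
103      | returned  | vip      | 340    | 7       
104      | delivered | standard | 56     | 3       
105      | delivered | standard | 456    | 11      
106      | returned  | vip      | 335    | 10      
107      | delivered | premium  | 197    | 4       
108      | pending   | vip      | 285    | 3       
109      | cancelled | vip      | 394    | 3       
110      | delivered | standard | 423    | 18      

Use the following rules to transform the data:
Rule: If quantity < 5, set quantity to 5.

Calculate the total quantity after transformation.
90

Step 1: 4 records have quantity < 5
Step 2: These records originally summed to 13
Step 3: After setting to minimum: 4 × 5 = 20
Step 4: Unaffected records sum: 70
Step 5: Final sum = 20 + 70 = 90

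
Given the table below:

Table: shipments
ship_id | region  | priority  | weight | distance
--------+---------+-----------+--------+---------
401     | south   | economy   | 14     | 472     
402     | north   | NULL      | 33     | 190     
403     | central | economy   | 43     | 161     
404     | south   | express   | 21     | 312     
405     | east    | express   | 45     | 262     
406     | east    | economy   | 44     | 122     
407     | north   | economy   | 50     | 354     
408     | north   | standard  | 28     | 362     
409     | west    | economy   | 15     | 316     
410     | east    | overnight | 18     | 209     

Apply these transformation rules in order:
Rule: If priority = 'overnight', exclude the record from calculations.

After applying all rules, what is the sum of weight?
293

Step 1: Identify records where priority = 'overnight'
Step 2: The excluded records sum to 18
Step 3: Original total weight = 311
Step 4: Remaining total = 311 - 18 = 293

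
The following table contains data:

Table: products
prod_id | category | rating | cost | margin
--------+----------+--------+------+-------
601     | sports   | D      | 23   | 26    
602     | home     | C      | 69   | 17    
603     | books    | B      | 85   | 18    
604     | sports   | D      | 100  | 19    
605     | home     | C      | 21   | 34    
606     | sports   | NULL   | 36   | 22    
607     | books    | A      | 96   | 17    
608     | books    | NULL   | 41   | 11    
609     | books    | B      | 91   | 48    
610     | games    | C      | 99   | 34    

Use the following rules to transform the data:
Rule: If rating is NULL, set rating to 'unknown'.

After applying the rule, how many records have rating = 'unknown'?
2

Step 1: Count records where rating IS NULL
Step 2: Found 2 records with NULL rating
Step 3: These records will have rating set to 'unknown'
Step 4: Records already having rating = 'unknown': 0
Step 5: Answer: 2 + 0 = 2 records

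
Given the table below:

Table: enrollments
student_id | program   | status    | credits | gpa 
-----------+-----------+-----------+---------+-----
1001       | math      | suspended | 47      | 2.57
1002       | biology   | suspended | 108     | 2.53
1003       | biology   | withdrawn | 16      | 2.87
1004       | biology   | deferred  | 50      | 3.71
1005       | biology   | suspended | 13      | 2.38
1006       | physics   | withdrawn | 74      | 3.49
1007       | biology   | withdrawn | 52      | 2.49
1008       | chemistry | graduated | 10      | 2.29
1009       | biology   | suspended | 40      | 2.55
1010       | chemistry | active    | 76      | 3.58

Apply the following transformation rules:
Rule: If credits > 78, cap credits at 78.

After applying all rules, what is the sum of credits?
456

Step 1: 1 records have credits > 78
Step 2: These records originally summed to 108
Step 3: After capping: 1 × 78 = 78
Step 4: Unaffected records sum: 378
Step 5: Final sum = 78 + 378 = 456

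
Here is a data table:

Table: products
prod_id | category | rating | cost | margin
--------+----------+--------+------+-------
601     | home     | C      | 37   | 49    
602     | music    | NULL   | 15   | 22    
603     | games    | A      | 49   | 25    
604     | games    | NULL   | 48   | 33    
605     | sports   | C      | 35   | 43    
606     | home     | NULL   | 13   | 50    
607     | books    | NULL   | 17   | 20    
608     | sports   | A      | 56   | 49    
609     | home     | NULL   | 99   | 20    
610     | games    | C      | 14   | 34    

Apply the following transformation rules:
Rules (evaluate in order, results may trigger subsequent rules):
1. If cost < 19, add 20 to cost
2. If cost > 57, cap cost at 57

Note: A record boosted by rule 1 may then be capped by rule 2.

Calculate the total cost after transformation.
421

Step 1: Apply rule 1 to records with cost < 19
  - 4 records get bonus of 20
  - Of these, 0 records then exceed 57 and get capped
Step 2: Apply rule 2 to records with cost > 57
  - 1 records (original) are capped
Step 3: Calculate final sum = 421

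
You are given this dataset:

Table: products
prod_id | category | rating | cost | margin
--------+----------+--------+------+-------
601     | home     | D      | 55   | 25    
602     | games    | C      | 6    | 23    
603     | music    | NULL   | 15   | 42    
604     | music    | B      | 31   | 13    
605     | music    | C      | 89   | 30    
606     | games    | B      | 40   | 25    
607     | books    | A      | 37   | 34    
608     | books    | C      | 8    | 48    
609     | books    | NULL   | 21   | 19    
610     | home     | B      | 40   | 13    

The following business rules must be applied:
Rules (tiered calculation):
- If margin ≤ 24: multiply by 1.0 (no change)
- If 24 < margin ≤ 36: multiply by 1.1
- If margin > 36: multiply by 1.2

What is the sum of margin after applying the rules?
301.4

Step 1: Tier 1 (margin ≤ 24): 4 records, sum = 68 × 1.0 = 68.0
Step 2: Tier 2 (24 < margin ≤ 36): 4 records, sum = 114 × 1.1 = 125.4
Step 3: Tier 3 (margin > 36): 2 records, sum = 90 × 1.2 = 108.0
Step 4: Final sum = 68.0 + 125.4 + 108.0 = 301.4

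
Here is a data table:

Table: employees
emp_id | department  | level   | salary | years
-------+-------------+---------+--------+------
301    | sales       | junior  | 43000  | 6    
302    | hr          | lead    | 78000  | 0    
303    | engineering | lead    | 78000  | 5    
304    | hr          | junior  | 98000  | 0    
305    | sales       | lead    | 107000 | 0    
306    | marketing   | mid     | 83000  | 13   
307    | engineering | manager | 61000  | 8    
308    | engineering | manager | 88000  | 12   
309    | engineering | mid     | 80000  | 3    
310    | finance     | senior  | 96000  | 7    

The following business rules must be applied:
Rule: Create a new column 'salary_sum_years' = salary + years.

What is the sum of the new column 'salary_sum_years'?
812054

Step 1: For each record, compute salary + years
Example calculations:
  43000 + 6 = 43006
  78000 + 0 = 78000
  78000 + 5 = 78005
  ...
Step 2: Sum all derived values
Step 3: Total = 812054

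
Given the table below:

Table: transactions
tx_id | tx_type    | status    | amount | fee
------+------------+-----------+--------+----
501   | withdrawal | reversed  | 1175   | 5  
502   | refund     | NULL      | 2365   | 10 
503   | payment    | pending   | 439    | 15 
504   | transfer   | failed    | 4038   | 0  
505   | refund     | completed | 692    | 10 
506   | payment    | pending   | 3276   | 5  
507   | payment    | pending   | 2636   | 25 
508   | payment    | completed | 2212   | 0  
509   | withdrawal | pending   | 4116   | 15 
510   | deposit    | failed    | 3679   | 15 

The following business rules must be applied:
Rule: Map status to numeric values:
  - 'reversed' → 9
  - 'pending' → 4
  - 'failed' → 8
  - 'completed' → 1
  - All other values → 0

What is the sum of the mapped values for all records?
43

Step 1: Apply mapping to each record
Step 2: Count by status:
  'reversed': 1 records × 9 = 9
  'pending': 4 records × 4 = 16
  'failed': 2 records × 8 = 16
  'completed': 2 records × 1 = 2
Step 3: Sum all mapped values = 43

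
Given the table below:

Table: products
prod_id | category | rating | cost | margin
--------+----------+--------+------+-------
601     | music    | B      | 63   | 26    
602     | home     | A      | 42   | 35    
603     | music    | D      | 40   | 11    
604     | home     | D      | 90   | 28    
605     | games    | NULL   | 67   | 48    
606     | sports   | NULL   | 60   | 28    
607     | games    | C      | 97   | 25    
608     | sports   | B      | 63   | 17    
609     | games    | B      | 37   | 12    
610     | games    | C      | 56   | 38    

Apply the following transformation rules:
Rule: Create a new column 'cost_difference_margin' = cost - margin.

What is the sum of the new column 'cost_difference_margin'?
347

Step 1: For each record, compute cost - margin
Example calculations:
  63 - 26 = 37
  42 - 35 = 7
  40 - 11 = 29
  ...
Step 2: Sum all derived values
Step 3: Total = 347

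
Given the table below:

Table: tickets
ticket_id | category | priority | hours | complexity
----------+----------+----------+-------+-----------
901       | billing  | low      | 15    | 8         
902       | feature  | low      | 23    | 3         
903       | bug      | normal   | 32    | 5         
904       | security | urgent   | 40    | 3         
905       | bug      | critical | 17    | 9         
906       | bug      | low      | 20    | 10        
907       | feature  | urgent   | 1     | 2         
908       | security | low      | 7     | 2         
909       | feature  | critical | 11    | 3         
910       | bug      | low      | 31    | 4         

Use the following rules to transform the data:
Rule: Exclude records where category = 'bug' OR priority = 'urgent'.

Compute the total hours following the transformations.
56

Step 1: Find records where category = 'bug' OR priority = 'urgent'
Step 2: 6 records match, summing to 141
Step 3: Original sum: 197
Step 4: Remaining sum = 197 - 141 = 56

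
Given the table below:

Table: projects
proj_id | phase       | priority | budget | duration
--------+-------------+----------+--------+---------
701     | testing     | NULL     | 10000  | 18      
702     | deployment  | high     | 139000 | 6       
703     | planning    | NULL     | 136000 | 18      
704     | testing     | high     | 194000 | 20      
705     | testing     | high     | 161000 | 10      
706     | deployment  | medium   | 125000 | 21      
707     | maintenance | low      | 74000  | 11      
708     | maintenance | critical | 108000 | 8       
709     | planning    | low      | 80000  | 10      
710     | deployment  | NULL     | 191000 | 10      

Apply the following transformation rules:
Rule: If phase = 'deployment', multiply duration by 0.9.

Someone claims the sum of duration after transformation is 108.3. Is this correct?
No, the correct result is 128.3.

Step 1: Calculate the correct sum after transformation
Step 2: Apply multiplier 0.9 to records where phase = 'deployment'
Step 3: Correct result = 128.3
Step 4: Claimed result = 108.3
Step 5: 128.3 ≠ 108.3
Conclusion: The claimed result is incorrect. The correct answer is 128.3.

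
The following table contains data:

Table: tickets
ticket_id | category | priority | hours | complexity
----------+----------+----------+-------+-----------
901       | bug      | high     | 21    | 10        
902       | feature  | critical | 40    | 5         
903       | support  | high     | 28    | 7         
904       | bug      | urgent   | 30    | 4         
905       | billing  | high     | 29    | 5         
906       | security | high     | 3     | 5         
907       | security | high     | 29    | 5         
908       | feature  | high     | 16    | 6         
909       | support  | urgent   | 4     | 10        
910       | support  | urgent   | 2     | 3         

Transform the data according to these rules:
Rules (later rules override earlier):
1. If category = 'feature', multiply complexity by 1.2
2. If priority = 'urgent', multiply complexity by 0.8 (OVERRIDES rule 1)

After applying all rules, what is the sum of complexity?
58.8

Step 1: Rule 2 takes priority for records with priority = 'urgent'
  - 3 records: 17 × 0.8 = 13.6
Step 2: Rule 1 applies to remaining records with category = 'feature'
  - 2 records: 11 × 1.2 = 13.2
Step 3: Other records unchanged: 32
Step 4: Final sum = 13.6 + 13.2 + 32 = 58.8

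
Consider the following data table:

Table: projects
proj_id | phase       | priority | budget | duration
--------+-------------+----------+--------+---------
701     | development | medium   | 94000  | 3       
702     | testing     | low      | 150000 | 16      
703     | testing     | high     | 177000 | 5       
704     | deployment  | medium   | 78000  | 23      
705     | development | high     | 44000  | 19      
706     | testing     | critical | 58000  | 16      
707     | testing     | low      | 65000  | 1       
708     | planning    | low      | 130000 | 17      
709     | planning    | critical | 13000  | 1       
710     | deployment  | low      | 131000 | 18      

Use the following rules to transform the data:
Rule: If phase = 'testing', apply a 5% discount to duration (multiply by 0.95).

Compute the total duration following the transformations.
117.1

Step 1: Records with phase = 'testing' have total duration = 38
Step 2: Apply multiplier: 38 × 0.95 = 36.1
Step 3: Other records total: 81
Step 4: Final sum = 36.1 + 81 = 117.1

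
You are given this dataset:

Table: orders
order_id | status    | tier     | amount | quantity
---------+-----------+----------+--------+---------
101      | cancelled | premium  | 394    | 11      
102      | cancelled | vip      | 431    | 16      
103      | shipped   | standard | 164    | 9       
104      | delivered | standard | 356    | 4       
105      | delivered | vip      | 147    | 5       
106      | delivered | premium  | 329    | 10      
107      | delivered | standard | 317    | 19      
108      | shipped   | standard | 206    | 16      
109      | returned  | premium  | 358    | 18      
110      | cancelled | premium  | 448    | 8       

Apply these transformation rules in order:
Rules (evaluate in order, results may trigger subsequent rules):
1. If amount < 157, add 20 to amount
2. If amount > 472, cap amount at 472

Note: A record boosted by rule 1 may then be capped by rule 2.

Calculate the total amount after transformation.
3170

Step 1: Apply rule 1 to records with amount < 157
  - 1 records get bonus of 20
  - Of these, 0 records then exceed 472 and get capped
Step 2: Apply rule 2 to records with amount > 472
  - 0 records (original) are capped
Step 3: Calculate final sum = 3170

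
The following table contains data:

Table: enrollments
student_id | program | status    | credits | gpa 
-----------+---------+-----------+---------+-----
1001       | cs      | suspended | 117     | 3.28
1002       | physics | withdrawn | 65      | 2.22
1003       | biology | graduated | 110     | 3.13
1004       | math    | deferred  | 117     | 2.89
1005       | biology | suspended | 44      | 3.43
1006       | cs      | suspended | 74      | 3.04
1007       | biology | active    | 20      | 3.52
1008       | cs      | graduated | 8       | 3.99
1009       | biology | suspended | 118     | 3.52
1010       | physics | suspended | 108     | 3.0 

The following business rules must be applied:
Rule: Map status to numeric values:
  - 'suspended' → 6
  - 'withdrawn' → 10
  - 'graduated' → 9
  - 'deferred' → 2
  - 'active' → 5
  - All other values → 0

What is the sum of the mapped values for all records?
65

Step 1: Apply mapping to each record
Step 2: Count by status:
  'suspended': 5 records × 6 = 30
  'withdrawn': 1 records × 10 = 10
  'graduated': 2 records × 9 = 18
  'deferred': 1 records × 2 = 2
  'active': 1 records × 5 = 5
Step 3: Sum all mapped values = 65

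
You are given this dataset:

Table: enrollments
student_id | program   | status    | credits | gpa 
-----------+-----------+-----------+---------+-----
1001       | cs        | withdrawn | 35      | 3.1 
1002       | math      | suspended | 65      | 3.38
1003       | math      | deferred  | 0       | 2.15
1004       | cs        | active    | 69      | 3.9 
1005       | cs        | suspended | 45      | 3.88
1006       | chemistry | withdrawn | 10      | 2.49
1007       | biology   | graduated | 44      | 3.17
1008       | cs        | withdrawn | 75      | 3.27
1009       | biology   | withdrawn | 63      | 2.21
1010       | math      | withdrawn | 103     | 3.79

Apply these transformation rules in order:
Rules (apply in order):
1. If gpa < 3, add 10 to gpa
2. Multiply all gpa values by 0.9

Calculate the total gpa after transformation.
55.21

Step 1: Apply Rule 1 - Add 10 to records with gpa < 3
  - 3 records affected: 6.85 + (3 × 10) = 36.85
  - Unaffected records: 24.49
  - Sum after Rule 1: 61.34
Step 2: Apply Rule 2 - Multiply all by 0.9
  - 61.34 × 0.9 = 55.21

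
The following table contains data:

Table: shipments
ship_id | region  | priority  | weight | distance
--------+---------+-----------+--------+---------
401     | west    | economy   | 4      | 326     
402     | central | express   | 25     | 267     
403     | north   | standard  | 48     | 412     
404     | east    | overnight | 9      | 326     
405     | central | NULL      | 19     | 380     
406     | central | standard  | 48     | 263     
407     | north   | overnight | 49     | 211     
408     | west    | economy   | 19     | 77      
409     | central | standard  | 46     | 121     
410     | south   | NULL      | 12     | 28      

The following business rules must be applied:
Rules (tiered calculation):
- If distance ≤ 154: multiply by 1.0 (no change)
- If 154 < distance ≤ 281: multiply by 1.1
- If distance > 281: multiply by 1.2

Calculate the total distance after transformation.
2773.9

Step 1: Tier 1 (distance ≤ 154): 3 records, sum = 226 × 1.0 = 226.0
Step 2: Tier 2 (154 < distance ≤ 281): 3 records, sum = 741 × 1.1 = 815.1
Step 3: Tier 3 (distance > 281): 4 records, sum = 1444 × 1.2 = 1732.8
Step 4: Final sum = 226.0 + 815.1 + 1732.8 = 2773.9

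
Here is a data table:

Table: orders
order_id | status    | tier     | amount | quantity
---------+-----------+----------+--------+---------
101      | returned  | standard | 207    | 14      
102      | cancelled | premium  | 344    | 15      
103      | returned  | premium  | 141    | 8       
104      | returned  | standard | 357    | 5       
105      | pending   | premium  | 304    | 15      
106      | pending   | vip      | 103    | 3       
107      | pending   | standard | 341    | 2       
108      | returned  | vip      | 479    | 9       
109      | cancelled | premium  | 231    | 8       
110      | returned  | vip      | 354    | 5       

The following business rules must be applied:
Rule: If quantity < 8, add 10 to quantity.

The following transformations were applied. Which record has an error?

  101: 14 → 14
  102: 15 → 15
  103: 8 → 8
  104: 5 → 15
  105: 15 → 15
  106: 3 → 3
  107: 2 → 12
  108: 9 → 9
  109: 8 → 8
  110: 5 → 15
Record 106 has an error. The correct transformed value should be 13, not 3.

Step 1: Check each record against the rule
Step 2: Record 106 has quantity = 3
Step 3: Since 3 < 8, the bonus should have been applied
Step 4: Correct value = 13, but claimed value = 3
Conclusion: Record 106 has the error.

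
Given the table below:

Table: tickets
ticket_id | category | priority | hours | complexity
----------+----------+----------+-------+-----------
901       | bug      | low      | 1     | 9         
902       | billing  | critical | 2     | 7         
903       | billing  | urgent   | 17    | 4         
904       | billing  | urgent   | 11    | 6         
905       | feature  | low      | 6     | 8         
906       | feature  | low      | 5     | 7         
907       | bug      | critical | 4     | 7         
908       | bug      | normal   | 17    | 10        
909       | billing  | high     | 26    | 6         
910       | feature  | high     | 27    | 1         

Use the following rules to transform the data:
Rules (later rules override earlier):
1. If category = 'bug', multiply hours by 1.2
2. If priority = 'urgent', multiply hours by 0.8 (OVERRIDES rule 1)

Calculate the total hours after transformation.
114.8

Step 1: Rule 2 takes priority for records with priority = 'urgent'
  - 2 records: 28 × 0.8 = 22.4
Step 2: Rule 1 applies to remaining records with category = 'bug'
  - 3 records: 22 × 1.2 = 26.4
Step 3: Other records unchanged: 66
Step 4: Final sum = 22.4 + 26.4 + 66 = 114.8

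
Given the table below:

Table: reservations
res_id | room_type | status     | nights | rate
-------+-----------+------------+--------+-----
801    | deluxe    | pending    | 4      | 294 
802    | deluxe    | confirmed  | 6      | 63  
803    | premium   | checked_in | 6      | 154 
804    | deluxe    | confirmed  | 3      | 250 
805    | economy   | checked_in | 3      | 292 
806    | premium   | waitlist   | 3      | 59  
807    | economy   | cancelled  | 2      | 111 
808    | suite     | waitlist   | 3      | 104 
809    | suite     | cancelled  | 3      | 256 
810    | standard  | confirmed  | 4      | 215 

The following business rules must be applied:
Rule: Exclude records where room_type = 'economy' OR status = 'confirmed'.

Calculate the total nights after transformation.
19

Step 1: Find records where room_type = 'economy' OR status = 'confirmed'
Step 2: 5 records match, summing to 18
Step 3: Original sum: 37
Step 4: Remaining sum = 37 - 18 = 19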